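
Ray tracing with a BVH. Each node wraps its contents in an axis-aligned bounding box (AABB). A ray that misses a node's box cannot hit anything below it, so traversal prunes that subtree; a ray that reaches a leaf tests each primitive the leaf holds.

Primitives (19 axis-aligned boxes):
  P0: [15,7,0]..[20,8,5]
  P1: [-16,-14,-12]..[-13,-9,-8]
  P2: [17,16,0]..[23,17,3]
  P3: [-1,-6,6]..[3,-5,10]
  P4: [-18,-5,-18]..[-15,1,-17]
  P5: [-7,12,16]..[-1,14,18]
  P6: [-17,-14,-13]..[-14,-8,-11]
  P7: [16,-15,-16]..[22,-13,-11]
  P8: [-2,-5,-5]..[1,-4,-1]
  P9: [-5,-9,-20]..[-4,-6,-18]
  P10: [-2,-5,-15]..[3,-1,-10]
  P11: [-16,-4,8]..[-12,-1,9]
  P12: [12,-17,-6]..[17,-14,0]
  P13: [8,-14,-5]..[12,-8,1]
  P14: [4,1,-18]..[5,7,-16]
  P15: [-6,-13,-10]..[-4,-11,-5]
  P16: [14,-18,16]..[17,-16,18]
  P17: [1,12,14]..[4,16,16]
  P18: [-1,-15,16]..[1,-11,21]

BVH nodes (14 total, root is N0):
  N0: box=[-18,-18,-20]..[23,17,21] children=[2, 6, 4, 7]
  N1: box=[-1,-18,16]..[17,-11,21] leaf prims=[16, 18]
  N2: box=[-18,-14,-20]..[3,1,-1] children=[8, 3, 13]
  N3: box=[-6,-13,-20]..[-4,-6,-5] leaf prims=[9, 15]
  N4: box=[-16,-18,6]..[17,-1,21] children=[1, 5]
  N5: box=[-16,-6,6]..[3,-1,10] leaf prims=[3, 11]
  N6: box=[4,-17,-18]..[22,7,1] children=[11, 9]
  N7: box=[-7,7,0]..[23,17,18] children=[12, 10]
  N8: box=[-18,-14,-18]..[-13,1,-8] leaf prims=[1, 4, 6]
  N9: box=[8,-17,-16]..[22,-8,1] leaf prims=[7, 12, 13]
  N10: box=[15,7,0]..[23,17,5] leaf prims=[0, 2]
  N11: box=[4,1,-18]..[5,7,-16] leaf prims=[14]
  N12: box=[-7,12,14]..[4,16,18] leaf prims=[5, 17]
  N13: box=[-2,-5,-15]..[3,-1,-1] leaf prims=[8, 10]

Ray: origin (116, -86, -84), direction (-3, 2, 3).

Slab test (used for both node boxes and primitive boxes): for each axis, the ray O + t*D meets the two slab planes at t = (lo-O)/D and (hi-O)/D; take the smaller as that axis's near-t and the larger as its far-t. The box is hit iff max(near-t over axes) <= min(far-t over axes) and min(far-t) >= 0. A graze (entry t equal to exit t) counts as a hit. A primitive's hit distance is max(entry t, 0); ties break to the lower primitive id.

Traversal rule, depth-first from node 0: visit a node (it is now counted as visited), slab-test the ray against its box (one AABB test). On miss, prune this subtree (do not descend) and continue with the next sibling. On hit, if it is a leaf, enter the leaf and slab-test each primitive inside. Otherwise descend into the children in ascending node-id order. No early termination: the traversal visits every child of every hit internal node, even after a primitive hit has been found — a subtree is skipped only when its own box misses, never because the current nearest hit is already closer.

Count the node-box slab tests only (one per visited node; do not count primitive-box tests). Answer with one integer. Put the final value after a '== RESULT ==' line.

Traverse from the root:
N0 x:[31,134/3] y:[34,103/2] z:[64/3,35] -> hit [34,35], descend [2, 4, 6, 7]
  N2 x:[113/3,134/3] y:[36,87/2] z:[64/3,83/3] -> miss, prune
  N4 x:[33,44] y:[34,85/2] z:[30,35] -> hit [34,35], descend [1, 5]
    N1 x:[33,39] y:[34,75/2] z:[100/3,35] -> hit [34,35] leaf, test {P16@t=34, P18(miss)}
    N5 x:[113/3,44] y:[40,85/2] z:[30,94/3] -> miss, prune
  N6 x:[94/3,112/3] y:[69/2,93/2] z:[22,85/3] -> miss, prune
  N7 x:[31,41] y:[93/2,103/2] z:[28,34] -> miss, prune

Summary -> nodes [0, 2, 4, 1, 5, 6, 7]; box-tests=7; leaf-entries=1; first=P16

== RESULT ==
7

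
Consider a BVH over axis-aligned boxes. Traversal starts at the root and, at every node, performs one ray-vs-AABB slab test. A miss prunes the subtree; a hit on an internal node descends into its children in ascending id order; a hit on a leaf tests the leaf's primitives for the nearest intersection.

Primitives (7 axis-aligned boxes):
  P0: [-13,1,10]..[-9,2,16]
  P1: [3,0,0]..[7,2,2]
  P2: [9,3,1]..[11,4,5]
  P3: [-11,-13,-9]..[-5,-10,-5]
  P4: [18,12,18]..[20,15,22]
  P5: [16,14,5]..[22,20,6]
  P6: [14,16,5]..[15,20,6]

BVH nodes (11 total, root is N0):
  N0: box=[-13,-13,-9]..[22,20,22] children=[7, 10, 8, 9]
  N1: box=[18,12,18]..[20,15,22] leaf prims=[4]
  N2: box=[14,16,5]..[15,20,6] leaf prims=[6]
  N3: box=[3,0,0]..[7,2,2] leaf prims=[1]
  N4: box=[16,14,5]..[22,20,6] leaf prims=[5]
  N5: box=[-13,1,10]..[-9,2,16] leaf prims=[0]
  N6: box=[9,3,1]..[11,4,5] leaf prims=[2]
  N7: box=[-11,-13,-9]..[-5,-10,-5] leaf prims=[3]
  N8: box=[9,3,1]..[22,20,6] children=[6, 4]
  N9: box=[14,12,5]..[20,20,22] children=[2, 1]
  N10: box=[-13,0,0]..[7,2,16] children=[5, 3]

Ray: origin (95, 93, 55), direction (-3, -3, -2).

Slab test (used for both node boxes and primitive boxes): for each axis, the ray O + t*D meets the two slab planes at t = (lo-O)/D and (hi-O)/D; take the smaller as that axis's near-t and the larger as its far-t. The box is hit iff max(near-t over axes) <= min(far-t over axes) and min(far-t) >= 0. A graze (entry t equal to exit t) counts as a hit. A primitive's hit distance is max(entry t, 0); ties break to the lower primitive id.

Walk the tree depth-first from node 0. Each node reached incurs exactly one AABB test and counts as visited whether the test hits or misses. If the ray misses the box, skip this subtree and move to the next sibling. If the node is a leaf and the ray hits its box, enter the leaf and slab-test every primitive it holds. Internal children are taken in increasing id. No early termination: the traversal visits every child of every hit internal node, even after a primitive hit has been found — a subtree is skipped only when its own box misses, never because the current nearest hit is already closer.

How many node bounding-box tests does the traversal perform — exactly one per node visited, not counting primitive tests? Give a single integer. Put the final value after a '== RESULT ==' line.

Walk:
N0 x:[73/3,36] y:[73/3,106/3] z:[33/2,32] -> hit [73/3,32], descend [7, 8, 9, 10]
  N7 x:[100/3,106/3] y:[103/3,106/3] z:[30,32] -> miss, prune
  N8 x:[73/3,86/3] y:[73/3,30] z:[49/2,27] -> hit [49/2,27], descend [4, 6]
    N4 x:[73/3,79/3] y:[73/3,79/3] z:[49/2,25] -> hit [49/2,25] leaf, test {P5@t=49/2}
    N6 x:[28,86/3] y:[89/3,30] z:[25,27] -> miss, prune
  N9 x:[25,27] y:[73/3,27] z:[33/2,25] -> hit [25,25], descend [1, 2]
    N1 x:[25,77/3] y:[26,27] z:[33/2,37/2] -> miss, prune
    N2 x:[80/3,27] y:[73/3,77/3] z:[49/2,25] -> miss, prune
  N10 x:[88/3,36] y:[91/3,31] z:[39/2,55/2] -> miss, prune

Summary -> nodes [0, 7, 8, 4, 6, 9, 1, 2, 10]; box-tests=9; leaf-entries=1; first=P5

== RESULT ==
9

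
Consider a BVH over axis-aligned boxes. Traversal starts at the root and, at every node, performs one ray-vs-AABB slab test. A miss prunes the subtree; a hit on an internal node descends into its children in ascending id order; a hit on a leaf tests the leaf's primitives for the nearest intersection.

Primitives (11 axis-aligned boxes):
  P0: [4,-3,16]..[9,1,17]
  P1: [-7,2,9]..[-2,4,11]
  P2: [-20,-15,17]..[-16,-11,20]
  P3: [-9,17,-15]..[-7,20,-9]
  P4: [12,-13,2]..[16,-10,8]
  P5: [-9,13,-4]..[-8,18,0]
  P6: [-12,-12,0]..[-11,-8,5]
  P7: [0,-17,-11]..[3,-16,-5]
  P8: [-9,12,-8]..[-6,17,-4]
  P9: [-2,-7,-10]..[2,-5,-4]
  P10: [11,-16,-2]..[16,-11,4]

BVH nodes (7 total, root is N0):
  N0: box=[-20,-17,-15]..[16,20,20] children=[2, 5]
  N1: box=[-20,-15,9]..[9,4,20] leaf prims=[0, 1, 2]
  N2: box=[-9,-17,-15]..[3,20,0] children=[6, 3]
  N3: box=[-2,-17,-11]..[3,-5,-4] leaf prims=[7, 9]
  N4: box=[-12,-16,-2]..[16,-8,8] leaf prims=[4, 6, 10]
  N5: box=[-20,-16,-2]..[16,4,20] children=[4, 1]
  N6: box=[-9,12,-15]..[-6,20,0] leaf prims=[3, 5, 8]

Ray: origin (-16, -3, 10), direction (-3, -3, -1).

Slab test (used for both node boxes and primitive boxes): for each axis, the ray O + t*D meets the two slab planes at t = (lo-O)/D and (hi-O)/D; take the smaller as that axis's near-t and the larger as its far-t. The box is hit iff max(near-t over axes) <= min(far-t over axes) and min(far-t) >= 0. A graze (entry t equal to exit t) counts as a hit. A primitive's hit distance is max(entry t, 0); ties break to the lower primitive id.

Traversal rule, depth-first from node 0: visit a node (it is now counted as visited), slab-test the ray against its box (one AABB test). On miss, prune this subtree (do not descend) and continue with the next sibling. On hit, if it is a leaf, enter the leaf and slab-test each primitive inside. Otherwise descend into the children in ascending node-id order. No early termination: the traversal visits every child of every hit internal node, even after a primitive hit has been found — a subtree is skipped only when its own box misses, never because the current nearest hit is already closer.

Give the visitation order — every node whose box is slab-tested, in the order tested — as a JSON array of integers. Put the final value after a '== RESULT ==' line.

Walk:
N0 x:[-32/3,4/3] y:[-23/3,14/3] z:[-10,25] -> hit [-23/3,4/3], descend [2, 5]
  N2 x:[-19/3,-7/3] y:[-23/3,14/3] z:[10,25] -> miss, prune
  N5 x:[-32/3,4/3] y:[-7/3,13/3] z:[-10,12] -> hit [-7/3,4/3], descend [1, 4]
    N1 x:[-25/3,4/3] y:[-7/3,4] z:[-10,1] -> hit [-7/3,1] leaf, test {P0(miss), P1(miss), P2(miss)}
    N4 x:[-32/3,-4/3] y:[5/3,13/3] z:[2,12] -> miss, prune

Summary -> nodes [0, 2, 5, 1, 4]; box-tests=5; leaf-entries=1; first=miss

== RESULT ==
[0, 2, 5, 1, 4]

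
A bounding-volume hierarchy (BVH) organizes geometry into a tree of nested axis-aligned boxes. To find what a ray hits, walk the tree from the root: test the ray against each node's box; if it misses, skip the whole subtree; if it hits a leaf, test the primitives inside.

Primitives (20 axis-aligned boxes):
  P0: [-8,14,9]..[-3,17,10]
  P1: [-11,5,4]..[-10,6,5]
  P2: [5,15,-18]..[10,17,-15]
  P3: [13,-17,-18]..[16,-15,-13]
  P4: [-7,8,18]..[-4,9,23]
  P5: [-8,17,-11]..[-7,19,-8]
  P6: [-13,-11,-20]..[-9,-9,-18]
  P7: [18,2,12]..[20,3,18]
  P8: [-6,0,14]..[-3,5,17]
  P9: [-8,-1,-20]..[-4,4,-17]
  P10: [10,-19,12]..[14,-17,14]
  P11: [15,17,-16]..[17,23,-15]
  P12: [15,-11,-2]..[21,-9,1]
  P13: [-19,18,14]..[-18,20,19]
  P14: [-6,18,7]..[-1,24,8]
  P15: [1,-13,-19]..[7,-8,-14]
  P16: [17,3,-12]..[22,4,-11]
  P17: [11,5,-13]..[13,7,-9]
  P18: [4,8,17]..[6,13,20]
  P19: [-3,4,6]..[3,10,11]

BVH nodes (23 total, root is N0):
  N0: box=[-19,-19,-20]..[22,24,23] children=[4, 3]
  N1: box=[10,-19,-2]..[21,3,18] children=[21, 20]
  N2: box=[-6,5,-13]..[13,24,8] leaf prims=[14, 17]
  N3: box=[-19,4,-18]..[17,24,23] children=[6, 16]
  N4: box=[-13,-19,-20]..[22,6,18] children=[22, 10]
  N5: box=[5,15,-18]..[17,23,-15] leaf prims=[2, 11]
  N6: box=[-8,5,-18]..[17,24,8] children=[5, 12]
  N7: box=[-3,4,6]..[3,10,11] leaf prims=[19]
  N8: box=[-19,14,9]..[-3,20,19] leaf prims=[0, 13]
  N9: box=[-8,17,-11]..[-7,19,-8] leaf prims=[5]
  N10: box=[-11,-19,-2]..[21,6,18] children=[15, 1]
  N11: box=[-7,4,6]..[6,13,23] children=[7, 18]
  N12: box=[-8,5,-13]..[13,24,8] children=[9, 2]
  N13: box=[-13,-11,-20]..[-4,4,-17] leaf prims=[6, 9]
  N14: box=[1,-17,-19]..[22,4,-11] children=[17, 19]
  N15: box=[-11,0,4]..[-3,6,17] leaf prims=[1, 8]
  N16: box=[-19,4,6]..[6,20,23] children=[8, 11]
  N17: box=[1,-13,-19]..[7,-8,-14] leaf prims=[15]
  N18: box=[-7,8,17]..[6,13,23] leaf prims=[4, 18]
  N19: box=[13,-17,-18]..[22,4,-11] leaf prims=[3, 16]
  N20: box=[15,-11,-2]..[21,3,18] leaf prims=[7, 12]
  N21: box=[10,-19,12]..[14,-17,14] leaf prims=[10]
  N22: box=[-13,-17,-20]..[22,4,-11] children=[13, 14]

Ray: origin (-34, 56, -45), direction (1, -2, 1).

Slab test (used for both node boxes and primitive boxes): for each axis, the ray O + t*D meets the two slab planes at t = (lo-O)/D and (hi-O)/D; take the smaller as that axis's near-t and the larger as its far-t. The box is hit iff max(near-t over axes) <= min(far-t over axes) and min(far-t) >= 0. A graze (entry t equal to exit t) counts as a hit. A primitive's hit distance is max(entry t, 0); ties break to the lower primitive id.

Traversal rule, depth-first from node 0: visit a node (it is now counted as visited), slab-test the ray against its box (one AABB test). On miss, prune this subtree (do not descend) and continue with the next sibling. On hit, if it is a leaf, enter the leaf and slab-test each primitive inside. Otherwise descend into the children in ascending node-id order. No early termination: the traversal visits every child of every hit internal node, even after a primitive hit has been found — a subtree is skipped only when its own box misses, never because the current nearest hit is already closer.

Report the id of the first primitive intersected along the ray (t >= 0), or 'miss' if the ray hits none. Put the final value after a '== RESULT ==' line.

Trace the traversal:
N0 x:[15,56] y:[16,75/2] z:[25,68] -> hit [25,75/2], descend [3, 4]
  N3 x:[15,51] y:[16,26] z:[27,68] -> miss, prune
  N4 x:[21,56] y:[25,75/2] z:[25,63] -> hit [25,75/2], descend [10, 22]
    N10 x:[23,55] y:[25,75/2] z:[43,63] -> miss, prune
    N22 x:[21,56] y:[26,73/2] z:[25,34] -> hit [26,34], descend [13, 14]
      N13 x:[21,30] y:[26,67/2] z:[25,28] -> hit [26,28] leaf, test {P6(miss), P9@t=26}
      N14 x:[35,56] y:[26,73/2] z:[26,34] -> miss, prune

7 AABB tests over nodes [0, 3, 4, 10, 22, 13, 14]; 1 leaf entered; closest P9.

== RESULT ==
9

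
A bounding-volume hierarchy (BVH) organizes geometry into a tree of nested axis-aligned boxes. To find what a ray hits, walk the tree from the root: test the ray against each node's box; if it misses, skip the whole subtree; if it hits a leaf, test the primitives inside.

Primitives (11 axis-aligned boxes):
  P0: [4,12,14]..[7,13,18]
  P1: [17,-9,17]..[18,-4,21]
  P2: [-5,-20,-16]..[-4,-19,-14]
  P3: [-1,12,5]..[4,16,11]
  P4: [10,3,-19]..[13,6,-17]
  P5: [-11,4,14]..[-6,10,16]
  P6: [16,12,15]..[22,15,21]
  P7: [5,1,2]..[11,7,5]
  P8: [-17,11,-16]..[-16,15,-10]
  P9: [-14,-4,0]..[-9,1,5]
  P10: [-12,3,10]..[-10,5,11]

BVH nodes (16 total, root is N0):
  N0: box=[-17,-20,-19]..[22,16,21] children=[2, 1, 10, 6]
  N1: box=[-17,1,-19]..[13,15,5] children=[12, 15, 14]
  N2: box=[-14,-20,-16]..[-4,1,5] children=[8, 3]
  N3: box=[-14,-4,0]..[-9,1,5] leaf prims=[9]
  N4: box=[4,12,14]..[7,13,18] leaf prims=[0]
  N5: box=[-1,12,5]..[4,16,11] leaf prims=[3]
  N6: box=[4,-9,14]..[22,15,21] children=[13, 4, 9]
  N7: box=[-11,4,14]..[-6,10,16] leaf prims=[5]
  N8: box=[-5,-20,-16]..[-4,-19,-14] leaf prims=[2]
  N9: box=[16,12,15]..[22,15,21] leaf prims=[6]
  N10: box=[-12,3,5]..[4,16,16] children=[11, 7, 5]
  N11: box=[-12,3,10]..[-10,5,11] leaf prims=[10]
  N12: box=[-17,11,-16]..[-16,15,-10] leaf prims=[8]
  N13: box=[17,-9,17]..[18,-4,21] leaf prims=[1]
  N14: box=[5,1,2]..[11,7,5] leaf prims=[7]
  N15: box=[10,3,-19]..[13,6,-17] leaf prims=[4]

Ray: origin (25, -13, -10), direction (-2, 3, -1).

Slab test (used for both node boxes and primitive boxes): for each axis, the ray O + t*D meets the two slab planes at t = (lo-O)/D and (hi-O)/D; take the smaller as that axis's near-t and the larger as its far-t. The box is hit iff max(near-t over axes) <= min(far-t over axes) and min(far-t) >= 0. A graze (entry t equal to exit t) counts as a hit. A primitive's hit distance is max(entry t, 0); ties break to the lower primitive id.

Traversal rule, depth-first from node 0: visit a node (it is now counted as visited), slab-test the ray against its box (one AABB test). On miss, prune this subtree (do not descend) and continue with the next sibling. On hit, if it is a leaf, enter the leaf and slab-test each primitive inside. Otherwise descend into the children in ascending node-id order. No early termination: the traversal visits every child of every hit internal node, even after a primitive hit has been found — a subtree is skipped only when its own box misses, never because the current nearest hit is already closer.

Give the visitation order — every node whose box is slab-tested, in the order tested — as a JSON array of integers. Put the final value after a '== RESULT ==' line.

Walk:
N0 x:[3/2,21] y:[-7/3,29/3] z:[-31,9] -> hit [3/2,9], descend [1, 2, 6, 10]
  N1 x:[6,21] y:[14/3,28/3] z:[-15,9] -> hit [6,9], descend [12, 14, 15]
    N12 x:[41/2,21] y:[8,28/3] z:[0,6] -> miss, prune
    N14 x:[7,10] y:[14/3,20/3] z:[-15,-12] -> miss, prune
    N15 x:[6,15/2] y:[16/3,19/3] z:[7,9] -> miss, prune
  N2 x:[29/2,39/2] y:[-7/3,14/3] z:[-15,6] -> miss, prune
  N6 x:[3/2,21/2] y:[4/3,28/3] z:[-31,-24] -> miss, prune
  N10 x:[21/2,37/2] y:[16/3,29/3] z:[-26,-15] -> miss, prune

8 AABB tests over nodes [0, 1, 12, 14, 15, 2, 6, 10]; 0 leaves entered; closest miss.

== RESULT ==
[0, 1, 12, 14, 15, 2, 6, 10]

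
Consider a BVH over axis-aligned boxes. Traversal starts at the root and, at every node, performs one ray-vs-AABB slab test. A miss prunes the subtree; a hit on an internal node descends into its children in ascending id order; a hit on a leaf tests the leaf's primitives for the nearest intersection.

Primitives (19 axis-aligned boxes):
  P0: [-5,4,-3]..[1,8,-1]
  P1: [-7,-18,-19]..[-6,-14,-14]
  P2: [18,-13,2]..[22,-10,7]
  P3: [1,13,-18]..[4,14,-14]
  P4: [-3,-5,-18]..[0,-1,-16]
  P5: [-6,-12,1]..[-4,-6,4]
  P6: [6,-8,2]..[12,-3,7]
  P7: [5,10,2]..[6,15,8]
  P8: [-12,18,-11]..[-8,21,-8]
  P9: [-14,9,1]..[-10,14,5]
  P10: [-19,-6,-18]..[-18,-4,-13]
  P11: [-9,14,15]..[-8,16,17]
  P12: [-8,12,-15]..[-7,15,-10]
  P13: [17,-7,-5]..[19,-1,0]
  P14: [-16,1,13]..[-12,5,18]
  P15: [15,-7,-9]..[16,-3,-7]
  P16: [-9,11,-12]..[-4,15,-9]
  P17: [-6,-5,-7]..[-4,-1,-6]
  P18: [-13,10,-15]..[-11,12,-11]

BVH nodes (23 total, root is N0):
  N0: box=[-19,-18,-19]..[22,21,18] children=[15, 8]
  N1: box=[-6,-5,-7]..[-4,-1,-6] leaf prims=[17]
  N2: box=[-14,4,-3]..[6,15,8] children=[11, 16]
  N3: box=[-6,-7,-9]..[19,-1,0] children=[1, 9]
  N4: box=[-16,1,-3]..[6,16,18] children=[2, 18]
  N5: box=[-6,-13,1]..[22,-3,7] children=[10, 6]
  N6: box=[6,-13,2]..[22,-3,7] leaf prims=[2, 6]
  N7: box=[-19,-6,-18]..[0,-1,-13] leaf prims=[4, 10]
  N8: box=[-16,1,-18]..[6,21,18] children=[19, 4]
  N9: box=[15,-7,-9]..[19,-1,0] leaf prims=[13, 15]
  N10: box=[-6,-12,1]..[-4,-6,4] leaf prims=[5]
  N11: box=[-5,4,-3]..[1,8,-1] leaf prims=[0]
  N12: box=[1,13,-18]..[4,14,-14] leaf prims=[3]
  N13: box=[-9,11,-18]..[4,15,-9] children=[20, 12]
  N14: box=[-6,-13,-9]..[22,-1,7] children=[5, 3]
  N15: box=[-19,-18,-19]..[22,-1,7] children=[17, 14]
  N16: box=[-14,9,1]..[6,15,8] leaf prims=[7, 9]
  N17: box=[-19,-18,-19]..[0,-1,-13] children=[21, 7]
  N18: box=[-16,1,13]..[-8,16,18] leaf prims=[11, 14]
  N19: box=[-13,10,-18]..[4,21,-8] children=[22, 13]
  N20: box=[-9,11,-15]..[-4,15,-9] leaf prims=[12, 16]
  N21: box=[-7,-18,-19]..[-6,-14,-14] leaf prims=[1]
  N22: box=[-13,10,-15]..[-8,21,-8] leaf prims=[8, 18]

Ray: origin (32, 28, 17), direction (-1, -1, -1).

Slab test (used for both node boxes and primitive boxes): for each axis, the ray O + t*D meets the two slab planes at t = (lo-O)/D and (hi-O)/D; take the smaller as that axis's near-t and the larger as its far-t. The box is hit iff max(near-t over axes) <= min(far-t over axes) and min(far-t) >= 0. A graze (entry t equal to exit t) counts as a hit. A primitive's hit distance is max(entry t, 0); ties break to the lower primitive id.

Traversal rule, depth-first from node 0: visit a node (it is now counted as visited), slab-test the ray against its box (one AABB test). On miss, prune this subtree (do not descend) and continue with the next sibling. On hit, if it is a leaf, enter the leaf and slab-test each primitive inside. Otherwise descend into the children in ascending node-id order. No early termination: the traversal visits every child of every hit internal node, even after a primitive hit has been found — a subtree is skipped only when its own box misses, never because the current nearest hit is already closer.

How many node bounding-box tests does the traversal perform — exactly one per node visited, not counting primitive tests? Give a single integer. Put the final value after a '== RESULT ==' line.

Traverse from the root:
N0 x:[10,51] y:[7,46] z:[-1,36] -> hit [10,36], descend [8, 15]
  N8 x:[26,48] y:[7,27] z:[-1,35] -> hit [26,27], descend [4, 19]
    N4 x:[26,48] y:[12,27] z:[-1,20] -> miss, prune
    N19 x:[28,45] y:[7,18] z:[25,35] -> miss, prune
  N15 x:[10,51] y:[29,46] z:[10,36] -> hit [29,36], descend [14, 17]
    N14 x:[10,38] y:[29,41] z:[10,26] -> miss, prune
    N17 x:[32,51] y:[29,46] z:[30,36] -> hit [32,36], descend [7, 21]
      N7 x:[32,51] y:[29,34] z:[30,35] -> hit [32,34] leaf, test {P4@t=33, P10(miss)}
      N21 x:[38,39] y:[42,46] z:[31,36] -> miss, prune

9 AABB tests over nodes [0, 8, 4, 19, 15, 14, 17, 7, 21]; 1 leaf entered; closest P4.

== RESULT ==
9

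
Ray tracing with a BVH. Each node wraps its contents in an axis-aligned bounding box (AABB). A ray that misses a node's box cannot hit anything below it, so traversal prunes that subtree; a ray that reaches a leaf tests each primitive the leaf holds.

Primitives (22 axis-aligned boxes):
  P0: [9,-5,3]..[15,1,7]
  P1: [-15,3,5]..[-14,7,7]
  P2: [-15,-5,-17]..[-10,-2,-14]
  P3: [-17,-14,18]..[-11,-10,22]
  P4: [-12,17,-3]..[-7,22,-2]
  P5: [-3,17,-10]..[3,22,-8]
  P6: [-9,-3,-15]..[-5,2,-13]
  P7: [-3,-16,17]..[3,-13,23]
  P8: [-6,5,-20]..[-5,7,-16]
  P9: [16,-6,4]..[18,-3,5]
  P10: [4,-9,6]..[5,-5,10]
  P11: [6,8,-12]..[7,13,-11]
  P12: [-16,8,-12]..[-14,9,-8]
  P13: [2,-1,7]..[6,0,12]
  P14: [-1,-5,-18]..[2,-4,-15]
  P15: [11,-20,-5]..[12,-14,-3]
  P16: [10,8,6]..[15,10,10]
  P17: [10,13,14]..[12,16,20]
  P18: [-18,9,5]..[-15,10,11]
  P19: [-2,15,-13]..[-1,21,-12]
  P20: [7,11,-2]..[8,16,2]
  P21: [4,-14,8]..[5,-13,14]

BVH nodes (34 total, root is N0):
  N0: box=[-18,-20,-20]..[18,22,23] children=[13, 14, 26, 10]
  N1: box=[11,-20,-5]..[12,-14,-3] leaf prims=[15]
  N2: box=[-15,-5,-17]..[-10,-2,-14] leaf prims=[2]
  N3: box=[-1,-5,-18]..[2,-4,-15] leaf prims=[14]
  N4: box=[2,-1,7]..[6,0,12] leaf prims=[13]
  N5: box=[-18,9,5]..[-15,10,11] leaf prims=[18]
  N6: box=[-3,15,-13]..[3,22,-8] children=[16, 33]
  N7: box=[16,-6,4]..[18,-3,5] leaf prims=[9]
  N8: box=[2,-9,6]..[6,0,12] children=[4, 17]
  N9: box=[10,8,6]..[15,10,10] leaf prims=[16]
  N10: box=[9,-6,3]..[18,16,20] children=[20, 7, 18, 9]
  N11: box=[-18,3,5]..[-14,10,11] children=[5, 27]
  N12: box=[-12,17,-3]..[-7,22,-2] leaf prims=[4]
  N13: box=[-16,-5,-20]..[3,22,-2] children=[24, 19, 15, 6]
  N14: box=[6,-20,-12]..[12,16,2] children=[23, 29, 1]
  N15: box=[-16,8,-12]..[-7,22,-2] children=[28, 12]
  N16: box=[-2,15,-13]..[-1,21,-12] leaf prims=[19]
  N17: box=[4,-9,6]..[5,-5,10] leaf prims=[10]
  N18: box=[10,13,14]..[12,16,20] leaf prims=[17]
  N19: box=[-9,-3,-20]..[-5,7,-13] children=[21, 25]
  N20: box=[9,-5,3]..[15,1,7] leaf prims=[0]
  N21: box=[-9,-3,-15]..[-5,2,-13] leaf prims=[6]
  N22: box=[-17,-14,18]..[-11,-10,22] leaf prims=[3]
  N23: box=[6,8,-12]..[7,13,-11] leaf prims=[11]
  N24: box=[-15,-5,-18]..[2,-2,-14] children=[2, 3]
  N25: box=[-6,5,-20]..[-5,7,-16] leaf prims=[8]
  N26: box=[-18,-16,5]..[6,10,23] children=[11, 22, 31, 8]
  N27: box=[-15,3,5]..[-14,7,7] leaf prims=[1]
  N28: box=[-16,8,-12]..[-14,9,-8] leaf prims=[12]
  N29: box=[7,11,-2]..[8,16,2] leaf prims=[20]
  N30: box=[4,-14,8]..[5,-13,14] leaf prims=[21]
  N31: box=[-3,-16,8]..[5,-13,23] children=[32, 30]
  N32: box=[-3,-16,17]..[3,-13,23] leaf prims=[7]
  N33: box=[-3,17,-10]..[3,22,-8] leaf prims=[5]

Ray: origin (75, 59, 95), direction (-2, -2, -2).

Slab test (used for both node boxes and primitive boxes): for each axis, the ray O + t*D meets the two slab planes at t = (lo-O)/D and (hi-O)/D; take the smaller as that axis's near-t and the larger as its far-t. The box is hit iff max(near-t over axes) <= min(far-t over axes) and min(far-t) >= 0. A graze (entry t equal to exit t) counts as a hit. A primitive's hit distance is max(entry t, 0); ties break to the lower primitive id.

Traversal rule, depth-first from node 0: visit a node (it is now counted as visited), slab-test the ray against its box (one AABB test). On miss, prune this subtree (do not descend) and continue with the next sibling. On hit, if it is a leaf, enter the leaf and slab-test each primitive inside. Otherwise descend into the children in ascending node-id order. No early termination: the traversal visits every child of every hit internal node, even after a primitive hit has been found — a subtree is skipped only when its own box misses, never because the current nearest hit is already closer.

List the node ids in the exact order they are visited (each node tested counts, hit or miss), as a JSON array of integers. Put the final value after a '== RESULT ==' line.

Walk:
N0 x:[57/2,93/2] y:[37/2,79/2] z:[36,115/2] -> hit [36,79/2], descend [10, 13, 14, 26]
  N10 x:[57/2,33] y:[43/2,65/2] z:[75/2,46] -> miss, prune
  N13 x:[36,91/2] y:[37/2,32] z:[97/2,115/2] -> miss, prune
  N14 x:[63/2,69/2] y:[43/2,79/2] z:[93/2,107/2] -> miss, prune
  N26 x:[69/2,93/2] y:[49/2,75/2] z:[36,45] -> hit [36,75/2], descend [8, 11, 22, 31]
    N8 x:[69/2,73/2] y:[59/2,34] z:[83/2,89/2] -> miss, prune
    N11 x:[89/2,93/2] y:[49/2,28] z:[42,45] -> miss, prune
    N22 x:[43,46] y:[69/2,73/2] z:[73/2,77/2] -> miss, prune
    N31 x:[35,39] y:[36,75/2] z:[36,87/2] -> hit [36,75/2], descend [30, 32]
      N30 x:[35,71/2] y:[36,73/2] z:[81/2,87/2] -> miss, prune
      N32 x:[36,39] y:[36,75/2] z:[36,39] -> hit [36,75/2] leaf, test {P7@t=36}

11 AABB tests over nodes [0, 10, 13, 14, 26, 8, 11, 22, 31, 30, 32]; 1 leaf entered; closest P7.

== RESULT ==
[0, 10, 13, 14, 26, 8, 11, 22, 31, 30, 32]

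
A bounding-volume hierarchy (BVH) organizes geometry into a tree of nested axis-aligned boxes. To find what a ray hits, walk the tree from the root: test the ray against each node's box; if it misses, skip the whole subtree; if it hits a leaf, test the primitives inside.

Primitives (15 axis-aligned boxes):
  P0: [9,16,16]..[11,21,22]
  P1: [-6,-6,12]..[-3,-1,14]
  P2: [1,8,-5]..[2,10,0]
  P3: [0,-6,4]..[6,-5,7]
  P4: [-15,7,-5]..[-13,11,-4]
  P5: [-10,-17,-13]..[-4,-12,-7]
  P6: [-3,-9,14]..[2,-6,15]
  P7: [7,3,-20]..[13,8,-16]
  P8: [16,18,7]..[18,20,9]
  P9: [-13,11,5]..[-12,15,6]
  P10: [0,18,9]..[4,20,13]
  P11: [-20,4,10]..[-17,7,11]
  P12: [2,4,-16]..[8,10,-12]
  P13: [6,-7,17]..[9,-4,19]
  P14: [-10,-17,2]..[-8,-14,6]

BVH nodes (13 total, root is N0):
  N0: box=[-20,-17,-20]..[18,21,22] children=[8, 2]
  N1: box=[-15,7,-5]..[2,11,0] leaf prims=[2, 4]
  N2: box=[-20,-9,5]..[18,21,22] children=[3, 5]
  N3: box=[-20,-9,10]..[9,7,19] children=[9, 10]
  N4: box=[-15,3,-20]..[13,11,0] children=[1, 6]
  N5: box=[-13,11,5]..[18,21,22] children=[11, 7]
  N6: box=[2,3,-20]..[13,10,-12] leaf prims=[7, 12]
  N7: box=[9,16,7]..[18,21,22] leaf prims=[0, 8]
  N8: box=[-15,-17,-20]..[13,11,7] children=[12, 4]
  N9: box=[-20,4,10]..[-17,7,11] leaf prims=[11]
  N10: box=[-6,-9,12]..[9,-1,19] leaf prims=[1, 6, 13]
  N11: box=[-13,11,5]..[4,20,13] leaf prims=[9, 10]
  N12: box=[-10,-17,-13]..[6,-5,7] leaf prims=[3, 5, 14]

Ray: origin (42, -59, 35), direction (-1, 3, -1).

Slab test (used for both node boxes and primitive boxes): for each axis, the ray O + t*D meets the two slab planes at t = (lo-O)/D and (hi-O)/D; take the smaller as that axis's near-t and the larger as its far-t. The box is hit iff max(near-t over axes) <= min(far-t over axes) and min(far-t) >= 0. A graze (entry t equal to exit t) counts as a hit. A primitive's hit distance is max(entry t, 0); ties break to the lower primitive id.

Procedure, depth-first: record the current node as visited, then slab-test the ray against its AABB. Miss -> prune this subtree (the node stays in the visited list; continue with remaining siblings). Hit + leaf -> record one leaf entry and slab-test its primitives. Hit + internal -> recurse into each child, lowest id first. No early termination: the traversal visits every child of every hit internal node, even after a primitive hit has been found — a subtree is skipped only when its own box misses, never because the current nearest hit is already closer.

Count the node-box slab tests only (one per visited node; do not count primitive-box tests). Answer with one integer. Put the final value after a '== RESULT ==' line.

Trace the traversal:
N0 x:[24,62] y:[14,80/3] z:[13,55] -> hit [24,80/3], descend [2, 8]
  N2 x:[24,62] y:[50/3,80/3] z:[13,30] -> hit [24,80/3], descend [3, 5]
    N3 x:[33,62] y:[50/3,22] z:[16,25] -> miss, prune
    N5 x:[24,55] y:[70/3,80/3] z:[13,30] -> hit [24,80/3], descend [7, 11]
      N7 x:[24,33] y:[25,80/3] z:[13,28] -> hit [25,80/3] leaf, test {P0(miss), P8@t=26}
      N11 x:[38,55] y:[70/3,79/3] z:[22,30] -> miss, prune
  N8 x:[29,57] y:[14,70/3] z:[28,55] -> miss, prune

7 AABB tests over nodes [0, 2, 3, 5, 7, 11, 8]; 1 leaf entered; closest P8.

== RESULT ==
7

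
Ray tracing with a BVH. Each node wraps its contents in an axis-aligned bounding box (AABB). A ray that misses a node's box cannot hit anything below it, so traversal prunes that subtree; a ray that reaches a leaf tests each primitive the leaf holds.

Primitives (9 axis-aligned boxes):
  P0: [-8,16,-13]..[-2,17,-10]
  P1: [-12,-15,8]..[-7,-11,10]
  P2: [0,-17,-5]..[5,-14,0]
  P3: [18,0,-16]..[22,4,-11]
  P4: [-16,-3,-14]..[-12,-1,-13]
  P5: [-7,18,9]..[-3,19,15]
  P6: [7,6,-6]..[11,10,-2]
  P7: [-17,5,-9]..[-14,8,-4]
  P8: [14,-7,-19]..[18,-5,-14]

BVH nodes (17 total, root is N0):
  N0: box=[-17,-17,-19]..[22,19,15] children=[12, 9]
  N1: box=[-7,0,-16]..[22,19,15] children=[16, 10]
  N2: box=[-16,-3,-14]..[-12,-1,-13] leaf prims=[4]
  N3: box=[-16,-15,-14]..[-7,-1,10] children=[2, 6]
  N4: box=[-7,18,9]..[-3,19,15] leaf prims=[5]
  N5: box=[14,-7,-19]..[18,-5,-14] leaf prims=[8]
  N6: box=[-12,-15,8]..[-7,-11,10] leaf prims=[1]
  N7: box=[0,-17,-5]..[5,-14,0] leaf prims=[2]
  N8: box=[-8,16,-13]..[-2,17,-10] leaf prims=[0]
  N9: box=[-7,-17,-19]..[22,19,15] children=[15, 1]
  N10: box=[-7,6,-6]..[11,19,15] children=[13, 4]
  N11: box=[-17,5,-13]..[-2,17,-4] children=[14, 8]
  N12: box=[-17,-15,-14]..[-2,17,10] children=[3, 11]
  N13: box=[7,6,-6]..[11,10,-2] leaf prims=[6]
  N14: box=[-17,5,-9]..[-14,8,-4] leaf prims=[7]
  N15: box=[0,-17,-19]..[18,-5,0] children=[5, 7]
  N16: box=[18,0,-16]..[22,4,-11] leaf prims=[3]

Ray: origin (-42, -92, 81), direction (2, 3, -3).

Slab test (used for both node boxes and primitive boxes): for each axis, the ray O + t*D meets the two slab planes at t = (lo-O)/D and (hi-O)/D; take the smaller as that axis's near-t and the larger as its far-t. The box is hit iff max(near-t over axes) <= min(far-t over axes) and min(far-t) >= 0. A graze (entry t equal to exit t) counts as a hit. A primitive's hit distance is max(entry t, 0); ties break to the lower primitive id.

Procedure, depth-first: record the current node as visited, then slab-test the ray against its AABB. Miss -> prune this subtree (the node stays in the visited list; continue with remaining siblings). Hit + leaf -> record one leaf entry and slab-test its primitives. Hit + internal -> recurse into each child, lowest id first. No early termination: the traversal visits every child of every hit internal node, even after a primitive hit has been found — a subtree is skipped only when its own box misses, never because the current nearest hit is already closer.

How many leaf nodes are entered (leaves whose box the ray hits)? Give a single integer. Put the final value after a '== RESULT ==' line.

Walk:
N0 x:[25/2,32] y:[25,37] z:[22,100/3] -> hit [25,32], descend [9, 12]
  N9 x:[35/2,32] y:[25,37] z:[22,100/3] -> hit [25,32], descend [1, 15]
    N1 x:[35/2,32] y:[92/3,37] z:[22,97/3] -> hit [92/3,32], descend [10, 16]
      N10 x:[35/2,53/2] y:[98/3,37] z:[22,29] -> miss, prune
      N16 x:[30,32] y:[92/3,32] z:[92/3,97/3] -> hit [92/3,32] leaf, test {P3@t=92/3}
    N15 x:[21,30] y:[25,29] z:[27,100/3] -> hit [27,29], descend [5, 7]
      N5 x:[28,30] y:[85/3,29] z:[95/3,100/3] -> miss, prune
      N7 x:[21,47/2] y:[25,26] z:[27,86/3] -> miss, prune
  N12 x:[25/2,20] y:[77/3,109/3] z:[71/3,95/3] -> miss, prune

Visited [0, 9, 1, 10, 16, 15, 5, 7, 12]. Tests: 9 box, 1 leaf. Nearest: P3.

== RESULT ==
1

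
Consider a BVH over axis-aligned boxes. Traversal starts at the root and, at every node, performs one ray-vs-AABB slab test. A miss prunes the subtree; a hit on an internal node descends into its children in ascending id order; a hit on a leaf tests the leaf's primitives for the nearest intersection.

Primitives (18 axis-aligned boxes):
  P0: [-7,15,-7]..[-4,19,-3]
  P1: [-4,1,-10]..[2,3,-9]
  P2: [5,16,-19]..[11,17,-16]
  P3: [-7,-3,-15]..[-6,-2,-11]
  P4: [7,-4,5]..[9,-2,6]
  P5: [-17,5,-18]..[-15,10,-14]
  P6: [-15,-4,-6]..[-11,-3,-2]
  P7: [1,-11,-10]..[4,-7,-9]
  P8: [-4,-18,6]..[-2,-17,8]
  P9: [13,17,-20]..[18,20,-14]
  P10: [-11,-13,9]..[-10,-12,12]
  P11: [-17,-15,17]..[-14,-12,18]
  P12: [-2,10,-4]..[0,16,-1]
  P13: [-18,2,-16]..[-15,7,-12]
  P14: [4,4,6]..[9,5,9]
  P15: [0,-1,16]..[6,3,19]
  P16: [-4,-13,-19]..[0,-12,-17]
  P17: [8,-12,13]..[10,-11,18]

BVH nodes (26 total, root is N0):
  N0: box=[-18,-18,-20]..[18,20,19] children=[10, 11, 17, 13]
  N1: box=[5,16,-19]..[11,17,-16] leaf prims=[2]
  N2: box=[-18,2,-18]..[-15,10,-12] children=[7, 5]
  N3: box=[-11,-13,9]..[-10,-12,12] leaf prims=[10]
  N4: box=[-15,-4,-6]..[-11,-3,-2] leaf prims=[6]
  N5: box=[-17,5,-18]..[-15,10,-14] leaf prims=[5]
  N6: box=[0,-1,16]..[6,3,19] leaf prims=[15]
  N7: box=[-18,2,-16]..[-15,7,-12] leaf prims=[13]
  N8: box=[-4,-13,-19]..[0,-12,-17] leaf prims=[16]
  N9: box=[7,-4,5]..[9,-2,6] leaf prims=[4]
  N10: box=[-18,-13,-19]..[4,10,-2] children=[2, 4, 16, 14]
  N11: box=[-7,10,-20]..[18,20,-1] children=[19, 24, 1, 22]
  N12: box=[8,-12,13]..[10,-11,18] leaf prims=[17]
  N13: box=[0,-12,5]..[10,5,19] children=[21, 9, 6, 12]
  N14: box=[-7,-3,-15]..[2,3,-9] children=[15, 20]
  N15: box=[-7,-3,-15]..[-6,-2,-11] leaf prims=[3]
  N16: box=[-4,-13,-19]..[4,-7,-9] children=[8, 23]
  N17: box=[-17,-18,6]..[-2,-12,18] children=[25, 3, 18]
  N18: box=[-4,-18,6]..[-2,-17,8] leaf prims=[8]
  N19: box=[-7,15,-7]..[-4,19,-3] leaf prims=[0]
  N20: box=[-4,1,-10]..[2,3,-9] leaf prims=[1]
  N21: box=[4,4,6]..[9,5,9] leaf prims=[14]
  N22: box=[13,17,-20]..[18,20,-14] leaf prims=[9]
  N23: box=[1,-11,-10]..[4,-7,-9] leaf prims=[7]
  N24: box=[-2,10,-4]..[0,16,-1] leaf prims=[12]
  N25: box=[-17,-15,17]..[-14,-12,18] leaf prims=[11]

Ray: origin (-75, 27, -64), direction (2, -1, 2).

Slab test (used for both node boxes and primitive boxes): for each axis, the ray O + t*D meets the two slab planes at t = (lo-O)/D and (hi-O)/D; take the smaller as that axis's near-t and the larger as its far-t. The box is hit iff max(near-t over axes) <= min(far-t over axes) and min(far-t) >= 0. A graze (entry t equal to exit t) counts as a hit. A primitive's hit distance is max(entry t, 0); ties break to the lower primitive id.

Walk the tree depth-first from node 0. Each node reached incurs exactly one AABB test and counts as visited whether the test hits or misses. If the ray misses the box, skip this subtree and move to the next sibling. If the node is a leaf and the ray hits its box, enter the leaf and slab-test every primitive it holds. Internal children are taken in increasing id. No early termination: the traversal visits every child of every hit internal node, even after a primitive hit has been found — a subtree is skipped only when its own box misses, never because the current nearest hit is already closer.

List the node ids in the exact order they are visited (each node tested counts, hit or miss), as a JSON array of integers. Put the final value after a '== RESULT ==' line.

Walk:
N0 x:[57/2,93/2] y:[7,45] z:[22,83/2] -> hit [57/2,83/2], descend [10, 11, 13, 17]
  N10 x:[57/2,79/2] y:[17,40] z:[45/2,31] -> hit [57/2,31], descend [2, 4, 14, 16]
    N2 x:[57/2,30] y:[17,25] z:[23,26] -> miss, prune
    N4 x:[30,32] y:[30,31] z:[29,31] -> hit [30,31] leaf, test {P6@t=30}
    N14 x:[34,77/2] y:[24,30] z:[49/2,55/2] -> miss, prune
    N16 x:[71/2,79/2] y:[34,40] z:[45/2,55/2] -> miss, prune
  N11 x:[34,93/2] y:[7,17] z:[22,63/2] -> miss, prune
  N13 x:[75/2,85/2] y:[22,39] z:[69/2,83/2] -> hit [75/2,39], descend [6, 9, 12, 21]
    N6 x:[75/2,81/2] y:[24,28] z:[40,83/2] -> miss, prune
    N9 x:[41,42] y:[29,31] z:[69/2,35] -> miss, prune
    N12 x:[83/2,85/2] y:[38,39] z:[77/2,41] -> miss, prune
    N21 x:[79/2,42] y:[22,23] z:[35,73/2] -> miss, prune
  N17 x:[29,73/2] y:[39,45] z:[35,41] -> miss, prune

Summary -> nodes [0, 10, 2, 4, 14, 16, 11, 13, 6, 9, 12, 21, 17]; box-tests=13; leaf-entries=1; first=P6

== RESULT ==
[0, 10, 2, 4, 14, 16, 11, 13, 6, 9, 12, 21, 17]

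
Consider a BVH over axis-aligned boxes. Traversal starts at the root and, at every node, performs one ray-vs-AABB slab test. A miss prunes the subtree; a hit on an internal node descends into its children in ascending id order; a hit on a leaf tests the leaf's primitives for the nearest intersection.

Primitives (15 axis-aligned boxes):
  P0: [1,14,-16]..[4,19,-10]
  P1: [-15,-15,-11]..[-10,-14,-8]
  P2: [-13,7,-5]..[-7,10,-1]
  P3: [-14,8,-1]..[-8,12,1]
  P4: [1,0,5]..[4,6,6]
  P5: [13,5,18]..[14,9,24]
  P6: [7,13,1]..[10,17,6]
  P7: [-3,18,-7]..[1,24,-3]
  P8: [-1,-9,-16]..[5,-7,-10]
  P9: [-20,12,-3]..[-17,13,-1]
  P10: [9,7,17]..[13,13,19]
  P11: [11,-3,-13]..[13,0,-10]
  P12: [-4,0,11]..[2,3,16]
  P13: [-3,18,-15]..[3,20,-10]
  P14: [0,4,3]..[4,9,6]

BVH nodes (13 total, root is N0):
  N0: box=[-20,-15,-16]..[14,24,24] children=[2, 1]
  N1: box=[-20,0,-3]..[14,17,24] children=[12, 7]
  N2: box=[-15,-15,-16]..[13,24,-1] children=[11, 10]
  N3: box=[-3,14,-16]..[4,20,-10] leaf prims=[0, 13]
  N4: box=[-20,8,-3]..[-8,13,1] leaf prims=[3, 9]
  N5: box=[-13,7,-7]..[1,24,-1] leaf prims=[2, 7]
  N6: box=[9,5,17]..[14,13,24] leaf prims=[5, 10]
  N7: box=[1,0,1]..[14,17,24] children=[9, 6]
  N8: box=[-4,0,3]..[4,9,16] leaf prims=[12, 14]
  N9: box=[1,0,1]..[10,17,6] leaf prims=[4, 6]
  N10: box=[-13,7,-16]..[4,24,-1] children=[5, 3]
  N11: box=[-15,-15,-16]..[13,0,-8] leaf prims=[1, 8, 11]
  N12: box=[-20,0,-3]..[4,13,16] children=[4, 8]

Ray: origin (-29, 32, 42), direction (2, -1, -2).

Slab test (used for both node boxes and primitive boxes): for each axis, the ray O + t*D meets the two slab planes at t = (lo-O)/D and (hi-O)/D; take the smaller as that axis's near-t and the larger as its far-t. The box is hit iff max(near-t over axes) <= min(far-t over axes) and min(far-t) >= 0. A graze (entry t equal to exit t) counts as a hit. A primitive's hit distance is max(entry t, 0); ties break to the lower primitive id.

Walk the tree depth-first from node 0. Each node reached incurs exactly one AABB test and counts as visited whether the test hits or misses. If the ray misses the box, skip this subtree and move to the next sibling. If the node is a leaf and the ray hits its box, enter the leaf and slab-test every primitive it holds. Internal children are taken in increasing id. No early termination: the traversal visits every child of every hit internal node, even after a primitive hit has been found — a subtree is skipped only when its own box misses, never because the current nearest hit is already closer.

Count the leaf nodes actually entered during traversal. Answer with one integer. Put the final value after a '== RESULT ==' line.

Traverse from the root:
N0 x:[9/2,43/2] y:[8,47] z:[9,29] -> hit [9,43/2], descend [1, 2]
  N1 x:[9/2,43/2] y:[15,32] z:[9,45/2] -> hit [15,43/2], descend [7, 12]
    N7 x:[15,43/2] y:[15,32] z:[9,41/2] -> hit [15,41/2], descend [6, 9]
      N6 x:[19,43/2] y:[19,27] z:[9,25/2] -> miss, prune
      N9 x:[15,39/2] y:[15,32] z:[18,41/2] -> hit [18,39/2] leaf, test {P4(miss), P6@t=18}
    N12 x:[9/2,33/2] y:[19,32] z:[13,45/2] -> miss, prune
  N2 x:[7,21] y:[8,47] z:[43/2,29] -> miss, prune

order=[0, 1, 7, 6, 9, 12, 2]  |boxes|=7  |leaves|=1  hit=P6

== RESULT ==
1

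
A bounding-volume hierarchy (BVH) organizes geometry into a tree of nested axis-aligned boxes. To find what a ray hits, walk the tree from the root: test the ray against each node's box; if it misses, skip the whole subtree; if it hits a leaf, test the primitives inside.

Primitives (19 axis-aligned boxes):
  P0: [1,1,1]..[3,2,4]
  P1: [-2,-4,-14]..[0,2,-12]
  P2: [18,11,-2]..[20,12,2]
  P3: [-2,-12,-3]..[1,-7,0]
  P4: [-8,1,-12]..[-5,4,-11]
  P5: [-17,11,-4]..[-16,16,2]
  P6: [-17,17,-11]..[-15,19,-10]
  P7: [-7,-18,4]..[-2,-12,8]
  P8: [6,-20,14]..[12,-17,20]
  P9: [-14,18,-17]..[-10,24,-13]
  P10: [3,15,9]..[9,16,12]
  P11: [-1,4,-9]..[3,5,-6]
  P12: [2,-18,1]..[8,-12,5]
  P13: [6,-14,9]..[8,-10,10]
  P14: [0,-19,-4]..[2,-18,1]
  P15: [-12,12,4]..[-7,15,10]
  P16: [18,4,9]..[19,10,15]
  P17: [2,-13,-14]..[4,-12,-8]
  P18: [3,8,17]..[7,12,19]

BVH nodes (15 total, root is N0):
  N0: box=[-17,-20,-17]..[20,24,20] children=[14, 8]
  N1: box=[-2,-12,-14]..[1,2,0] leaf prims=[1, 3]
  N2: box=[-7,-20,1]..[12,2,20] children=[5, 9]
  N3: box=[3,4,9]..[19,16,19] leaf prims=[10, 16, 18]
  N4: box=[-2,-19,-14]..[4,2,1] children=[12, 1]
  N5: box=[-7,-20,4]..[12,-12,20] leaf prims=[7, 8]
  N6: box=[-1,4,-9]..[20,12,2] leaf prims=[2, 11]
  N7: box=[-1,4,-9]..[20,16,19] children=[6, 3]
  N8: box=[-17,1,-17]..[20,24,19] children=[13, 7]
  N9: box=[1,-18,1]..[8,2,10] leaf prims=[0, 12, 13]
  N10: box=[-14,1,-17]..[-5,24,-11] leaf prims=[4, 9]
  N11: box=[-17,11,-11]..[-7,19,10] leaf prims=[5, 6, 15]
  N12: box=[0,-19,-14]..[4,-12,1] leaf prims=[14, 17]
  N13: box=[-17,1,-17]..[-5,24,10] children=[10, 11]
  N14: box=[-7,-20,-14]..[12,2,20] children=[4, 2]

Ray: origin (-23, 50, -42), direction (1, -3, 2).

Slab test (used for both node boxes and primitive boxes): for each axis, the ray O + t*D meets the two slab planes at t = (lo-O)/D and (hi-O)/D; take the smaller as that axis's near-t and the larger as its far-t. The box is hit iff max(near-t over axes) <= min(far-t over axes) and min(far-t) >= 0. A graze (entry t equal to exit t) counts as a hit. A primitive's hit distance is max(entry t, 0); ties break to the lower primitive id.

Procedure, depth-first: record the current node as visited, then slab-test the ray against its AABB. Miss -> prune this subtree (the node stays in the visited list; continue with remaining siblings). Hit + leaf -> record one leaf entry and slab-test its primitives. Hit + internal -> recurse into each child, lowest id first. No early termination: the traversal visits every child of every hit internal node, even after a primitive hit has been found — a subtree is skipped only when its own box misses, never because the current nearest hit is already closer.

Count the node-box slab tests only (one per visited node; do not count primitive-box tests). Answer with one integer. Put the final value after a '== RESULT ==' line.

Trace the traversal:
N0 x:[6,43] y:[26/3,70/3] z:[25/2,31] -> hit [25/2,70/3], descend [8, 14]
  N8 x:[6,43] y:[26/3,49/3] z:[25/2,61/2] -> hit [25/2,49/3], descend [7, 13]
    N7 x:[22,43] y:[34/3,46/3] z:[33/2,61/2] -> miss, prune
    N13 x:[6,18] y:[26/3,49/3] z:[25/2,26] -> hit [25/2,49/3], descend [10, 11]
      N10 x:[9,18] y:[26/3,49/3] z:[25/2,31/2] -> hit [25/2,31/2] leaf, test {P4@t=46/3, P9(miss)}
      N11 x:[6,16] y:[31/3,13] z:[31/2,26] -> miss, prune
  N14 x:[16,35] y:[16,70/3] z:[14,31] -> hit [16,70/3], descend [2, 4]
    N2 x:[16,35] y:[16,70/3] z:[43/2,31] -> hit [43/2,70/3], descend [5, 9]
      N5 x:[16,35] y:[62/3,70/3] z:[23,31] -> hit [23,70/3] leaf, test {P7(miss), P8(miss)}
      N9 x:[24,31] y:[16,68/3] z:[43/2,26] -> miss, prune
    N4 x:[21,27] y:[16,23] z:[14,43/2] -> hit [21,43/2], descend [1, 12]
      N1 x:[21,24] y:[16,62/3] z:[14,21] -> miss, prune
      N12 x:[23,27] y:[62/3,23] z:[14,43/2] -> miss, prune

Summary -> nodes [0, 8, 7, 13, 10, 11, 14, 2, 5, 9, 4, 1, 12]; box-tests=13; leaf-entries=2; first=P4

== RESULT ==
13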